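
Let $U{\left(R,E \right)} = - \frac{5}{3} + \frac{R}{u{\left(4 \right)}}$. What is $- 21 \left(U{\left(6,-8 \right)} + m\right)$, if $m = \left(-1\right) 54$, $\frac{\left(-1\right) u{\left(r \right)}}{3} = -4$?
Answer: $\frac{2317}{2} \approx 1158.5$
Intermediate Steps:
$u{\left(r \right)} = 12$ ($u{\left(r \right)} = \left(-3\right) \left(-4\right) = 12$)
$U{\left(R,E \right)} = - \frac{5}{3} + \frac{R}{12}$
$m = -54$
$- 21 \left(U{\left(6,-8 \right)} + m\right) = - 21 \left(\left(- \frac{5}{3} + \frac{1}{12} \cdot 6\right) - 54\right) = - 21 \left(\left(- \frac{5}{3} + \frac{1}{2}\right) - 54\right) = - 21 \left(- \frac{7}{6} - 54\right) = \left(-21\right) \left(- \frac{331}{6}\right) = \frac{2317}{2}$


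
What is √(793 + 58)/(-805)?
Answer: -√851/805 ≈ -0.036238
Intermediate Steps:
√(793 + 58)/(-805) = √851*(-1/805) = -√851/805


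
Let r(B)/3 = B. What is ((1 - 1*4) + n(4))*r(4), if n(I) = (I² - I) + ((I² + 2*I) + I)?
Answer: 444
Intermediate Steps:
r(B) = 3*B
n(I) = 2*I + 2*I² (n(I) = (I² - I) + (I² + 3*I) = 2*I + 2*I²)
((1 - 1*4) + n(4))*r(4) = ((1 - 1*4) + 2*4*(1 + 4))*(3*4) = ((1 - 4) + 2*4*5)*12 = (-3 + 40)*12 = 37*12 = 444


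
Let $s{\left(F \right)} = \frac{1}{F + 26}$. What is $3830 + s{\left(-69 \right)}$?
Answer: $\frac{164689}{43} \approx 3830.0$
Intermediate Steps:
$s{\left(F \right)} = \frac{1}{26 + F}$
$3830 + s{\left(-69 \right)} = 3830 + \frac{1}{26 - 69} = 3830 + \frac{1}{-43} = 3830 - \frac{1}{43} = \frac{164689}{43}$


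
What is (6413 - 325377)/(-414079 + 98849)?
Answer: 159482/157615 ≈ 1.0118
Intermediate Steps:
(6413 - 325377)/(-414079 + 98849) = -318964/(-315230) = -318964*(-1/315230) = 159482/157615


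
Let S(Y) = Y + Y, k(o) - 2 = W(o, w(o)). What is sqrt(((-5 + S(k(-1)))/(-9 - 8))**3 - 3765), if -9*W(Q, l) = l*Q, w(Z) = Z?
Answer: 13*I*sqrt(1356442682)/7803 ≈ 61.36*I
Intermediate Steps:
W(Q, l) = -Q*l/9 (W(Q, l) = -l*Q/9 = -Q*l/9)
k(o) = 2 - o**2/9 (k(o) = 2 - o*o/9 = 2 - o**2/9)
S(Y) = 2*Y
sqrt(((-5 + S(k(-1)))/(-9 - 8))**3 - 3765) = sqrt(((-5 + 2*(2 - 1/9*(-1)**2))/(-9 - 8))**3 - 3765) = sqrt(((-5 + 2*(2 - 1/9*1))/(-17))**3 - 3765) = sqrt(((-5 + 2*(2 - 1/9))*(-1/17))**3 - 3765) = sqrt(((-5 + 2*(17/9))*(-1/17))**3 - 3765) = sqrt(((-5 + 34/9)*(-1/17))**3 - 3765) = sqrt((-11/9*(-1/17))**3 - 3765) = sqrt((11/153)**3 - 3765) = sqrt(1331/3581577 - 3765) = sqrt(-13484636074/3581577) = 13*I*sqrt(1356442682)/7803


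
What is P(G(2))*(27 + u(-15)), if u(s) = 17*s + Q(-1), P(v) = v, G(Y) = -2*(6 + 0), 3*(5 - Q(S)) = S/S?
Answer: 2680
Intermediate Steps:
Q(S) = 14/3 (Q(S) = 5 - S/(3*S) = 5 - 1/3*1 = 5 - 1/3 = 14/3)
G(Y) = -12 (G(Y) = -2*6 = -12)
u(s) = 14/3 + 17*s (u(s) = 17*s + 14/3 = 14/3 + 17*s)
P(G(2))*(27 + u(-15)) = -12*(27 + (14/3 + 17*(-15))) = -12*(27 + (14/3 - 255)) = -12*(27 - 751/3) = -12*(-670/3) = 2680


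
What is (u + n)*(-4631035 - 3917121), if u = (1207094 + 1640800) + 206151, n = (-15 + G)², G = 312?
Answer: -26860477383624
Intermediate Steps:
n = 88209 (n = (-15 + 312)² = 297² = 88209)
u = 3054045 (u = 2847894 + 206151 = 3054045)
(u + n)*(-4631035 - 3917121) = (3054045 + 88209)*(-4631035 - 3917121) = 3142254*(-8548156) = -26860477383624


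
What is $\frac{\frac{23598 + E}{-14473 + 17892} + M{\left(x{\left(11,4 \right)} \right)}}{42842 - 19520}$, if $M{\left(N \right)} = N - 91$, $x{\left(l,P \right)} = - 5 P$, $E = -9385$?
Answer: $- \frac{182648}{39868959} \approx -0.0045812$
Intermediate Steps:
$M{\left(N \right)} = -91 + N$ ($M{\left(N \right)} = N - 91 = -91 + N$)
$\frac{\frac{23598 + E}{-14473 + 17892} + M{\left(x{\left(11,4 \right)} \right)}}{42842 - 19520} = \frac{\frac{23598 - 9385}{-14473 + 17892} - 111}{42842 - 19520} = \frac{\frac{14213}{3419} - 111}{23322} = \left(14213 \cdot \frac{1}{3419} - 111\right) \frac{1}{23322} = \left(\frac{14213}{3419} - 111\right) \frac{1}{23322} = \left(- \frac{365296}{3419}\right) \frac{1}{23322} = - \frac{182648}{39868959}$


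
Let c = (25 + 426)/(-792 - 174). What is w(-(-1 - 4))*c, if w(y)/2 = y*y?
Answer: -11275/483 ≈ -23.344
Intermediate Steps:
w(y) = 2*y**2 (w(y) = 2*(y*y) = 2*y**2)
c = -451/966 (c = 451/(-966) = 451*(-1/966) = -451/966 ≈ -0.46687)
w(-(-1 - 4))*c = (2*(-(-1 - 4))**2)*(-451/966) = (2*(-1*(-5))**2)*(-451/966) = (2*5**2)*(-451/966) = (2*25)*(-451/966) = 50*(-451/966) = -11275/483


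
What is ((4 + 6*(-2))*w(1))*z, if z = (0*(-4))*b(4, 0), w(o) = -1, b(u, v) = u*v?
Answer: 0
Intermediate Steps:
z = 0 (z = (0*(-4))*(4*0) = 0*0 = 0)
((4 + 6*(-2))*w(1))*z = ((4 + 6*(-2))*(-1))*0 = ((4 - 12)*(-1))*0 = -8*(-1)*0 = 8*0 = 0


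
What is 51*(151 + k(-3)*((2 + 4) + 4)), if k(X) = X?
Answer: 6171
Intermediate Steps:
51*(151 + k(-3)*((2 + 4) + 4)) = 51*(151 - 3*((2 + 4) + 4)) = 51*(151 - 3*(6 + 4)) = 51*(151 - 3*10) = 51*(151 - 30) = 51*121 = 6171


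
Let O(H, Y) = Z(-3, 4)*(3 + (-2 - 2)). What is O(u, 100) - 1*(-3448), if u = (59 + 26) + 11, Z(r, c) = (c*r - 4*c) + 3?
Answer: 3473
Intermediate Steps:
Z(r, c) = 3 - 4*c + c*r (Z(r, c) = (-4*c + c*r) + 3 = 3 - 4*c + c*r)
u = 96 (u = 85 + 11 = 96)
O(H, Y) = 25 (O(H, Y) = (3 - 4*4 + 4*(-3))*(3 + (-2 - 2)) = (3 - 16 - 12)*(3 - 4) = -25*(-1) = 25)
O(u, 100) - 1*(-3448) = 25 - 1*(-3448) = 25 + 3448 = 3473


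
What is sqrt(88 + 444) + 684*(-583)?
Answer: -398772 + 2*sqrt(133) ≈ -3.9875e+5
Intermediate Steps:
sqrt(88 + 444) + 684*(-583) = sqrt(532) - 398772 = 2*sqrt(133) - 398772 = -398772 + 2*sqrt(133)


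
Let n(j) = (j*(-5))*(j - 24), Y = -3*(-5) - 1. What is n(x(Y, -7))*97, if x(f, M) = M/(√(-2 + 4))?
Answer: -23765/2 - 40740*√2 ≈ -69498.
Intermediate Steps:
Y = 14 (Y = 15 - 1 = 14)
x(f, M) = M*√2/2 (x(f, M) = M/(√2) = M*(√2/2) = M*√2/2)
n(j) = -5*j*(-24 + j) (n(j) = (-5*j)*(-24 + j) = -5*j*(-24 + j))
n(x(Y, -7))*97 = (5*((½)*(-7)*√2)*(24 - (-7)*√2/2))*97 = (5*(-7*√2/2)*(24 - (-7)*√2/2))*97 = (5*(-7*√2/2)*(24 + 7*√2/2))*97 = -35*√2*(24 + 7*√2/2)/2*97 = -3395*√2*(24 + 7*√2/2)/2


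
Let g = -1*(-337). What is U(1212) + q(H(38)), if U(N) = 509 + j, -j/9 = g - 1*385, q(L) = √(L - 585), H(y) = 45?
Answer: 941 + 6*I*√15 ≈ 941.0 + 23.238*I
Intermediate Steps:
g = 337
q(L) = √(-585 + L)
j = 432 (j = -9*(337 - 1*385) = -9*(337 - 385) = -9*(-48) = 432)
U(N) = 941 (U(N) = 509 + 432 = 941)
U(1212) + q(H(38)) = 941 + √(-585 + 45) = 941 + √(-540) = 941 + 6*I*√15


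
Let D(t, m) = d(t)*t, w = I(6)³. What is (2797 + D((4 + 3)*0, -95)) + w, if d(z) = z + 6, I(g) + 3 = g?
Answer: 2824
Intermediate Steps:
I(g) = -3 + g
d(z) = 6 + z
w = 27 (w = (-3 + 6)³ = 3³ = 27)
D(t, m) = t*(6 + t) (D(t, m) = (6 + t)*t = t*(6 + t))
(2797 + D((4 + 3)*0, -95)) + w = (2797 + ((4 + 3)*0)*(6 + (4 + 3)*0)) + 27 = (2797 + (7*0)*(6 + 7*0)) + 27 = (2797 + 0*(6 + 0)) + 27 = (2797 + 0*6) + 27 = (2797 + 0) + 27 = 2797 + 27 = 2824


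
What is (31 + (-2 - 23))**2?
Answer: 36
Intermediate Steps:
(31 + (-2 - 23))**2 = (31 - 25)**2 = 6**2 = 36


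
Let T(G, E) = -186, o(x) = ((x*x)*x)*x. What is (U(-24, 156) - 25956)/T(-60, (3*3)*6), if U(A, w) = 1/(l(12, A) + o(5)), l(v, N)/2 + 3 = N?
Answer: 14820875/106206 ≈ 139.55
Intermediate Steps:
l(v, N) = -6 + 2*N
o(x) = x⁴ (o(x) = (x²*x)*x = x³*x = x⁴)
U(A, w) = 1/(619 + 2*A) (U(A, w) = 1/((-6 + 2*A) + 5⁴) = 1/((-6 + 2*A) + 625) = 1/(619 + 2*A))
(U(-24, 156) - 25956)/T(-60, (3*3)*6) = (1/(619 + 2*(-24)) - 25956)/(-186) = (1/(619 - 48) - 25956)*(-1/186) = (1/571 - 25956)*(-1/186) = -14820875/571*(-1/186) = 14820875/106206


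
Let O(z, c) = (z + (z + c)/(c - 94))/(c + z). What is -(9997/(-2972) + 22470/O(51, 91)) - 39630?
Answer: -29744111833/32692 ≈ -9.0983e+5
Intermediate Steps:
O(z, c) = (z + (c + z)/(-94 + c))/(c + z)
-(9997/(-2972) + 22470/O(51, 91)) - 39630 = -(9997/(-2972) + 22470/(((91 - 93*51 + 91*51)/(91**2 - 94*91 - 94*51 + 91*51)))) - 39630 = -(9997*(-1/2972) + 22470/(((91 - 4743 + 4641)/(8281 - 8554 - 4794 + 4641)))) - 39630 = -(-9997/2972 + 22470/((-11/(-426)))) - 39630 = -(-9997/2972 + 22470/((-1/426*(-11)))) - 39630 = -(-9997/2972 + 22470/(11/426)) - 39630 = -(-9997/2972 + 22470*(426/11)) - 39630 = -(-9997/2972 + 9572220/11) - 39630 = -1*28448527873/32692 - 39630 = -28448527873/32692 - 39630 = -29744111833/32692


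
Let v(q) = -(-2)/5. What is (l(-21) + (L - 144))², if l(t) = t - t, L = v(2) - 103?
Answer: 1520289/25 ≈ 60812.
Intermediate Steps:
v(q) = ⅖ (v(q) = -(-2)/5 = -1*(-⅖) = ⅖)
L = -513/5 (L = ⅖ - 103 = -513/5 ≈ -102.60)
l(t) = 0
(l(-21) + (L - 144))² = (0 + (-513/5 - 144))² = (0 - 1233/5)² = (-1233/5)² = 1520289/25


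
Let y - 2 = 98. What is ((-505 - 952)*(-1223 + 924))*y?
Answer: 43564300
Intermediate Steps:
y = 100 (y = 2 + 98 = 100)
((-505 - 952)*(-1223 + 924))*y = ((-505 - 952)*(-1223 + 924))*100 = -1457*(-299)*100 = 435643*100 = 43564300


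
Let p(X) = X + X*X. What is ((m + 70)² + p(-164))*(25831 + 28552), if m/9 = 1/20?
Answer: 689472079023/400 ≈ 1.7237e+9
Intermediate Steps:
m = 9/20 ≈ 0.45000
p(X) = X + X²
((m + 70)² + p(-164))*(25831 + 28552) = ((9/20 + 70)² - 164*(1 - 164))*(25831 + 28552) = ((1409/20)² - 164*(-163))*54383 = (1985281/400 + 26732)*54383 = (12678081/400)*54383 = 689472079023/400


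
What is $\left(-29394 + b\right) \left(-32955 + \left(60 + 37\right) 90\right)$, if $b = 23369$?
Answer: $145955625$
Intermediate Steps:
$\left(-29394 + b\right) \left(-32955 + \left(60 + 37\right) 90\right) = \left(-29394 + 23369\right) \left(-32955 + \left(60 + 37\right) 90\right) = - 6025 \left(-32955 + 97 \cdot 90\right) = - 6025 \left(-32955 + 8730\right) = \left(-6025\right) \left(-24225\right) = 145955625$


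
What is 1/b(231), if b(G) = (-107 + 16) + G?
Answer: 1/140 ≈ 0.0071429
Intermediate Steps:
b(G) = -91 + G
1/b(231) = 1/(-91 + 231) = 1/140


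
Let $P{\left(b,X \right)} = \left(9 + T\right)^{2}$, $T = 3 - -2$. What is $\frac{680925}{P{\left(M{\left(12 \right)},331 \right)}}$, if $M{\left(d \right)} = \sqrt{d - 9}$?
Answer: $\frac{97275}{28} \approx 3474.1$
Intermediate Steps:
$T = 5$ ($T = 3 + 2 = 5$)
$M{\left(d \right)} = \sqrt{-9 + d}$
$P{\left(b,X \right)} = 196$ ($P{\left(b,X \right)} = \left(9 + 5\right)^{2} = 14^{2} = 196$)
$\frac{680925}{P{\left(M{\left(12 \right)},331 \right)}} = \frac{680925}{196} = 680925 \cdot \frac{1}{196} = \frac{97275}{28}$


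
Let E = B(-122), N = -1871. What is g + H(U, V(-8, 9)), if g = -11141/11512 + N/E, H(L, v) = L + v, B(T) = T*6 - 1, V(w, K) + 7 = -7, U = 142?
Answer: 1093474487/8438296 ≈ 129.58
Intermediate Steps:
V(w, K) = -14 (V(w, K) = -7 - 7 = -14)
B(T) = -1 + 6*T (B(T) = 6*T - 1 = -1 + 6*T)
E = -733 (E = -1 + 6*(-122) = -1 - 732 = -733)
g = 13372599/8438296 (g = -11141/11512 - 1871/(-733) = -11141*1/11512 - 1871*(-1/733) = -11141/11512 + 1871/733 = 13372599/8438296 ≈ 1.5848)
g + H(U, V(-8, 9)) = 13372599/8438296 + (142 - 14) = 13372599/8438296 + 128 = 1093474487/8438296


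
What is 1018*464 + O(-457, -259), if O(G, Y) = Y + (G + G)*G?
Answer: 889791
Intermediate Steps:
O(G, Y) = Y + 2*G² (O(G, Y) = Y + (2*G)*G = Y + 2*G²)
1018*464 + O(-457, -259) = 1018*464 + (-259 + 2*(-457)²) = 472352 + (-259 + 2*208849) = 472352 + (-259 + 417698) = 472352 + 417439 = 889791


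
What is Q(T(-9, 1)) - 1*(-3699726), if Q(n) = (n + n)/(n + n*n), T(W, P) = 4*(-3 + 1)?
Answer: 25898080/7 ≈ 3.6997e+6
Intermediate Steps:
T(W, P) = -8 (T(W, P) = 4*(-2) = -8)
Q(n) = 2*n/(n + n²) (Q(n) = (2*n)/(n + n²) = 2*n/(n + n²))
Q(T(-9, 1)) - 1*(-3699726) = 2/(1 - 8) - 1*(-3699726) = 2/(-7) + 3699726 = 2*(-⅐) + 3699726 = -2/7 + 3699726 = 25898080/7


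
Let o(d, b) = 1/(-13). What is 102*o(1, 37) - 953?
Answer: -12491/13 ≈ -960.85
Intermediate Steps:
o(d, b) = -1/13
102*o(1, 37) - 953 = 102*(-1/13) - 953 = -102/13 - 953 = -12491/13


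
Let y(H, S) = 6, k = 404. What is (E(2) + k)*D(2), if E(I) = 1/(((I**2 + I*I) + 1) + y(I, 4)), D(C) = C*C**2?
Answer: 48488/15 ≈ 3232.5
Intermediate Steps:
D(C) = C**3
E(I) = 1/(7 + 2*I**2) (E(I) = 1/(((I**2 + I*I) + 1) + 6) = 1/(((I**2 + I**2) + 1) + 6) = 1/((2*I**2 + 1) + 6) = 1/((1 + 2*I**2) + 6) = 1/(7 + 2*I**2))
(E(2) + k)*D(2) = (1/(7 + 2*2**2) + 404)*2**3 = (1/(7 + 2*4) + 404)*8 = (1/(7 + 8) + 404)*8 = (1/15 + 404)*8 = (6061/15)*8 = 48488/15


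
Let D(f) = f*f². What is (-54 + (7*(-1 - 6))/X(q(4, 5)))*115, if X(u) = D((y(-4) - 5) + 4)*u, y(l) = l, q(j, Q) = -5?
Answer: -777377/125 ≈ -6219.0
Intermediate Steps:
D(f) = f³
X(u) = -125*u (X(u) = ((-4 - 5) + 4)³*u = (-9 + 4)³*u = (-5)³*u = -125*u)
(-54 + (7*(-1 - 6))/X(q(4, 5)))*115 = (-54 + (7*(-1 - 6))/((-125*(-5))))*115 = (-54 + (7*(-7))/625)*115 = (-54 - 49*1/625)*115 = (-54 - 49/625)*115 = -33799/625*115 = -777377/125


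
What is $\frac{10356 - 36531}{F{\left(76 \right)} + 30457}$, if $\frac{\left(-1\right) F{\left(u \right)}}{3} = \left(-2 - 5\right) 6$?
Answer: $- \frac{26175}{30583} \approx -0.85587$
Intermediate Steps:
$F{\left(u \right)} = 126$ ($F{\left(u \right)} = - 3 \left(-2 - 5\right) 6 = - 3 \left(\left(-7\right) 6\right) = \left(-3\right) \left(-42\right) = 126$)
$\frac{10356 - 36531}{F{\left(76 \right)} + 30457} = \frac{10356 - 36531}{126 + 30457} = \frac{10356 - 36531}{30583} = \left(-26175\right) \frac{1}{30583} = - \frac{26175}{30583}$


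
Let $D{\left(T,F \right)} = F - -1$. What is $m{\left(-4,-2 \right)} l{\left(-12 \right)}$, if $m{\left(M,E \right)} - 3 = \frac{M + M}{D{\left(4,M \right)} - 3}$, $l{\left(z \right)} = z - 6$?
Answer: $-78$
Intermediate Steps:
$D{\left(T,F \right)} = 1 + F$ ($D{\left(T,F \right)} = F + 1 = 1 + F$)
$l{\left(z \right)} = -6 + z$ ($l{\left(z \right)} = z - 6 = -6 + z$)
$m{\left(M,E \right)} = 3 + \frac{2 M}{-2 + M}$ ($m{\left(M,E \right)} = 3 + \frac{M + M}{\left(1 + M\right) - 3} = 3 + \frac{2 M}{-2 + M}$)
$m{\left(-4,-2 \right)} l{\left(-12 \right)} = \frac{-6 + 5 \left(-4\right)}{-2 - 4} \left(-6 - 12\right) = \frac{-6 - 20}{-6} \left(-18\right) = \left(- \frac{1}{6}\right) \left(-26\right) \left(-18\right) = \frac{13}{3} \left(-18\right) = -78$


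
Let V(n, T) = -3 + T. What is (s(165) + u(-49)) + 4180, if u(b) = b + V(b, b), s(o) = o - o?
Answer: 4079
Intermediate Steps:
s(o) = 0
u(b) = -3 + 2*b (u(b) = b + (-3 + b) = -3 + 2*b)
(s(165) + u(-49)) + 4180 = (0 + (-3 + 2*(-49))) + 4180 = (0 + (-3 - 98)) + 4180 = (0 - 101) + 4180 = -101 + 4180 = 4079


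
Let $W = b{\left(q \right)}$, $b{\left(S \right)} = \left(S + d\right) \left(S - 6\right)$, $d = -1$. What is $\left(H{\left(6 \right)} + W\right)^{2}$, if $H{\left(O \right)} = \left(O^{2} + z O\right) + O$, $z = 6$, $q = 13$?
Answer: $26244$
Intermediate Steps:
$H{\left(O \right)} = O^{2} + 7 O$ ($H{\left(O \right)} = \left(O^{2} + 6 O\right) + O = O^{2} + 7 O$)
$b{\left(S \right)} = \left(-1 + S\right) \left(-6 + S\right)$ ($b{\left(S \right)} = \left(S - 1\right) \left(S - 6\right) = \left(-1 + S\right) \left(-6 + S\right)$)
$W = 84$ ($W = 6 + 13^{2} - 91 = 6 + 169 - 91 = 84$)
$\left(H{\left(6 \right)} + W\right)^{2} = \left(6 \left(7 + 6\right) + 84\right)^{2} = \left(6 \cdot 13 + 84\right)^{2} = \left(78 + 84\right)^{2} = 162^{2} = 26244$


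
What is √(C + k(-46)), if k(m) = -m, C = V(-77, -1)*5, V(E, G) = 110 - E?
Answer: 3*√109 ≈ 31.321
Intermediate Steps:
C = 935 (C = (110 - 1*(-77))*5 = (110 + 77)*5 = 187*5 = 935)
√(C + k(-46)) = √(935 - 1*(-46)) = √(935 + 46) = √981 = 3*√109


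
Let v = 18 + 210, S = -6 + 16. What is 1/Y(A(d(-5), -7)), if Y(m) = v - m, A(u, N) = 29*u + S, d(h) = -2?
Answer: 1/276 ≈ 0.0036232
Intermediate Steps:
S = 10
v = 228
A(u, N) = 10 + 29*u (A(u, N) = 29*u + 10 = 10 + 29*u)
Y(m) = 228 - m
1/Y(A(d(-5), -7)) = 1/(228 - (10 + 29*(-2))) = 1/(228 - (10 - 58)) = 1/(228 - 1*(-48)) = 1/(228 + 48) = 1/276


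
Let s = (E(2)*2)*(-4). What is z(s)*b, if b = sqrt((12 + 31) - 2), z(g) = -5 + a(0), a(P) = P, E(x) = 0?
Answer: -5*sqrt(41) ≈ -32.016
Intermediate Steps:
s = 0 (s = (0*2)*(-4) = 0*(-4) = 0)
z(g) = -5 (z(g) = -5 + 0 = -5)
b = sqrt(41) (b = sqrt(43 - 2) = sqrt(41) ≈ 6.4031)
z(s)*b = -5*sqrt(41)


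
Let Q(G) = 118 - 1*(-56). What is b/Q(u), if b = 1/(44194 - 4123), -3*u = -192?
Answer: 1/6972354 ≈ 1.4342e-7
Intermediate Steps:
u = 64 (u = -1/3*(-192) = 64)
Q(G) = 174 (Q(G) = 118 + 56 = 174)
b = 1/40071 ≈ 2.4956e-5
b/Q(u) = (1/40071)/174 = (1/40071)*(1/174) = 1/6972354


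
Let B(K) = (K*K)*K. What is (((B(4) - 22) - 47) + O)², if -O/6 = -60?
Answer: 126025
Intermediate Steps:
O = 360 (O = -6*(-60) = 360)
B(K) = K³ (B(K) = K²*K = K³)
(((B(4) - 22) - 47) + O)² = (((4³ - 22) - 47) + 360)² = (((64 - 22) - 47) + 360)² = ((42 - 47) + 360)² = (-5 + 360)² = 355² = 126025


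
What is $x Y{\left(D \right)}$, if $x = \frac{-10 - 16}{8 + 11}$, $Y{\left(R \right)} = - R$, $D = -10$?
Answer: $- \frac{260}{19} \approx -13.684$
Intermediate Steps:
$x = - \frac{26}{19} \approx -1.3684$
$x Y{\left(D \right)} = - \frac{26 \left(\left(-1\right) \left(-10\right)\right)}{19} = \left(- \frac{26}{19}\right) 10 = - \frac{260}{19}$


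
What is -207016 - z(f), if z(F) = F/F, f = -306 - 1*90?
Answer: -207017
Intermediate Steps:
f = -396 (f = -306 - 90 = -396)
z(F) = 1
-207016 - z(f) = -207016 - 1*1 = -207016 - 1 = -207017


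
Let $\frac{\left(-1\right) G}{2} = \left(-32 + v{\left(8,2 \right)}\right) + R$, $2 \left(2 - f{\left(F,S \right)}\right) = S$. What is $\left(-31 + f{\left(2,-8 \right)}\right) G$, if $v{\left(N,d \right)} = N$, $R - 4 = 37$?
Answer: $850$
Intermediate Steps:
$R = 41$ ($R = 4 + 37 = 41$)
$f{\left(F,S \right)} = 2 - \frac{S}{2}$
$G = -34$ ($G = - 2 \left(\left(-32 + 8\right) + 41\right) = - 2 \left(-24 + 41\right) = \left(-2\right) 17 = -34$)
$\left(-31 + f{\left(2,-8 \right)}\right) G = \left(-31 + \left(2 - -4\right)\right) \left(-34\right) = \left(-31 + \left(2 + 4\right)\right) \left(-34\right) = \left(-31 + 6\right) \left(-34\right) = \left(-25\right) \left(-34\right) = 850$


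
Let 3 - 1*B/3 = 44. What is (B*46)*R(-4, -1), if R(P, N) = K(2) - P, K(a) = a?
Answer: -33948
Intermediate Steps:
B = -123 (B = 9 - 3*44 = 9 - 132 = -123)
R(P, N) = 2 - P
(B*46)*R(-4, -1) = (-123*46)*(2 - 1*(-4)) = -5658*(2 + 4) = -5658*6 = -33948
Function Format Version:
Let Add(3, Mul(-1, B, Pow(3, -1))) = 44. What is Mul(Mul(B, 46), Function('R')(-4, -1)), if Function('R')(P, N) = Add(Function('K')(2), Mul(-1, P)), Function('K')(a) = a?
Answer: -33948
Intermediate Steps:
B = -123 (B = Add(9, Mul(-3, 44)) = Add(9, -132) = -123)
Function('R')(P, N) = Add(2, Mul(-1, P))
Mul(Mul(B, 46), Function('R')(-4, -1)) = Mul(Mul(-123, 46), Add(2, Mul(-1, -4))) = Mul(-5658, Add(2, 4)) = Mul(-5658, 6) = -33948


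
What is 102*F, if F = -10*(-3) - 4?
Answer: 2652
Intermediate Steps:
F = 26 (F = 30 - 4 = 26)
102*F = 102*26 = 2652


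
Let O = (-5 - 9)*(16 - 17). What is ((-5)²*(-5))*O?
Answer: -1750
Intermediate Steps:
O = 14 (O = -14*(-1) = 14)
((-5)²*(-5))*O = ((-5)²*(-5))*14 = (25*(-5))*14 = -125*14 = -1750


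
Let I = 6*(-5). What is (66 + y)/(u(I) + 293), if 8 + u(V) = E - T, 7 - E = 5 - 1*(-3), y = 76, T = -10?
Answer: 71/147 ≈ 0.48299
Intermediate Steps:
E = -1 (E = 7 - (5 - 1*(-3)) = 7 - (5 + 3) = 7 - 1*8 = 7 - 8 = -1)
I = -30
u(V) = 1 (u(V) = -8 + (-1 - 1*(-10)) = -8 + (-1 + 10) = -8 + 9 = 1)
(66 + y)/(u(I) + 293) = (66 + 76)/(1 + 293) = 142/294 = 142*(1/294) = 71/147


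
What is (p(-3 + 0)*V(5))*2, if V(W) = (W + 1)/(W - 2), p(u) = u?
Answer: -12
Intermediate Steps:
V(W) = (1 + W)/(-2 + W)
(p(-3 + 0)*V(5))*2 = ((-3 + 0)*((1 + 5)/(-2 + 5)))*2 = -3*6/3*2 = -6*2 = -12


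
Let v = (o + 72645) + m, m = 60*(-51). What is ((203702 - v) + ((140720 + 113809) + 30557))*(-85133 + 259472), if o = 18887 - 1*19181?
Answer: 73134687483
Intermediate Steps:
m = -3060
o = -294 (o = 18887 - 19181 = -294)
v = 69291 (v = (-294 + 72645) - 3060 = 72351 - 3060 = 69291)
((203702 - v) + ((140720 + 113809) + 30557))*(-85133 + 259472) = ((203702 - 1*69291) + ((140720 + 113809) + 30557))*(-85133 + 259472) = ((203702 - 69291) + (254529 + 30557))*174339 = (134411 + 285086)*174339 = 419497*174339 = 73134687483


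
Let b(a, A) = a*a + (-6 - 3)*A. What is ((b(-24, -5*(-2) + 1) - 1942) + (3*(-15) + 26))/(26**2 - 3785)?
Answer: 1484/3109 ≈ 0.47732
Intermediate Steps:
b(a, A) = a**2 - 9*A
((b(-24, -5*(-2) + 1) - 1942) + (3*(-15) + 26))/(26**2 - 3785) = ((((-24)**2 - 9*(-5*(-2) + 1)) - 1942) + (3*(-15) + 26))/(26**2 - 3785) = (((576 - 9*(10 + 1)) - 1942) + (-45 + 26))/(676 - 3785) = (((576 - 9*11) - 1942) - 19)/(-3109) = (((576 - 99) - 1942) - 19)*(-1/3109) = ((477 - 1942) - 19)*(-1/3109) = (-1465 - 19)*(-1/3109) = -1484*(-1/3109) = 1484/3109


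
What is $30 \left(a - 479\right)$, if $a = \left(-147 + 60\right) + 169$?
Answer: $-11910$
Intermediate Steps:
$a = 82$ ($a = -87 + 169 = 82$)
$30 \left(a - 479\right) = 30 \left(82 - 479\right) = 30 \left(-397\right) = -11910$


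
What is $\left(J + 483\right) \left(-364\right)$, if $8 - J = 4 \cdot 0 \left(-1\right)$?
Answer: $-178724$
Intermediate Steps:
$J = 8$ ($J = 8 - 4 \cdot 0 \left(-1\right) = 8 - 0 \left(-1\right) = 8 - 0 = 8 + 0 = 8$)
$\left(J + 483\right) \left(-364\right) = \left(8 + 483\right) \left(-364\right) = 491 \left(-364\right) = -178724$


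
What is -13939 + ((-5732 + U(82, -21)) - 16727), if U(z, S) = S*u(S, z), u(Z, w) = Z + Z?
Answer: -35516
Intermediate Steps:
u(Z, w) = 2*Z
U(z, S) = 2*S² (U(z, S) = S*(2*S) = 2*S²)
-13939 + ((-5732 + U(82, -21)) - 16727) = -13939 + ((-5732 + 2*(-21)²) - 16727) = -13939 + ((-5732 + 2*441) - 16727) = -13939 + ((-5732 + 882) - 16727) = -13939 + (-4850 - 16727) = -13939 - 21577 = -35516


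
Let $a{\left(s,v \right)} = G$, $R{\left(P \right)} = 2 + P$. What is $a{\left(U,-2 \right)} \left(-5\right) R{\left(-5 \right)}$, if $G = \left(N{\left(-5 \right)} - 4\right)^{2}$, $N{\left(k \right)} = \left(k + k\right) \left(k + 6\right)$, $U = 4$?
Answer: $2940$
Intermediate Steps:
$N{\left(k \right)} = 2 k \left(6 + k\right)$
$G = 196$ ($G = \left(2 \left(-5\right) \left(6 - 5\right) - 4\right)^{2} = \left(2 \left(-5\right) 1 - 4\right)^{2} = \left(-10 - 4\right)^{2} = \left(-14\right)^{2} = 196$)
$a{\left(s,v \right)} = 196$
$a{\left(U,-2 \right)} \left(-5\right) R{\left(-5 \right)} = 196 \left(-5\right) \left(2 - 5\right) = \left(-980\right) \left(-3\right) = 2940$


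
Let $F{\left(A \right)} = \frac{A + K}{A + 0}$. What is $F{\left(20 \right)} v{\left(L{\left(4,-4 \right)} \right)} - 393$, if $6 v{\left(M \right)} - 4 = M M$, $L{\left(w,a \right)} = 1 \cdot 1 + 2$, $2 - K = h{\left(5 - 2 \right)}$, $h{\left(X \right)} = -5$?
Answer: $- \frac{15603}{40} \approx -390.08$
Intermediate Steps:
$K = 7$ ($K = 2 - -5 = 2 + 5 = 7$)
$F{\left(A \right)} = \frac{7 + A}{A}$ ($F{\left(A \right)} = \frac{A + 7}{A + 0} = \frac{7 + A}{A}$)
$L{\left(w,a \right)} = 3$ ($L{\left(w,a \right)} = 1 + 2 = 3$)
$v{\left(M \right)} = \frac{2}{3} + \frac{M^{2}}{6}$ ($v{\left(M \right)} = \frac{2}{3} + \frac{M M}{6} = \frac{2}{3} + \frac{M^{2}}{6}$)
$F{\left(20 \right)} v{\left(L{\left(4,-4 \right)} \right)} - 393 = \frac{7 + 20}{20} \left(\frac{2}{3} + \frac{3^{2}}{6}\right) - 393 = \frac{1}{20} \cdot 27 \left(\frac{2}{3} + \frac{1}{6} \cdot 9\right) - 393 = \frac{27 \left(\frac{2}{3} + \frac{3}{2}\right)}{20} - 393 = \frac{27}{20} \cdot \frac{13}{6} - 393 = \frac{117}{40} - 393 = - \frac{15603}{40}$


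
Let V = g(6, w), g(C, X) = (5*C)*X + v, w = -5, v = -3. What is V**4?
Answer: 547981281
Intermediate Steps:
g(C, X) = -3 + 5*C*X (g(C, X) = (5*C)*X - 3 = 5*C*X - 3 = -3 + 5*C*X)
V = -153 (V = -3 + 5*6*(-5) = -3 - 150 = -153)
V**4 = (-153)**4 = 547981281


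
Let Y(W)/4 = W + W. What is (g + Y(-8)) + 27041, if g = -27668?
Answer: -691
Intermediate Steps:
Y(W) = 8*W (Y(W) = 4*(W + W) = 4*(2*W) = 8*W)
(g + Y(-8)) + 27041 = (-27668 + 8*(-8)) + 27041 = (-27668 - 64) + 27041 = -27732 + 27041 = -691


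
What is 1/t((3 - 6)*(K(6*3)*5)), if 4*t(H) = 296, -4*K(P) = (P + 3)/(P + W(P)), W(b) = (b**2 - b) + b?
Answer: 1/74 ≈ 0.013514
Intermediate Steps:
W(b) = b**2
K(P) = -(3 + P)/(4*(P + P**2)) (K(P) = -(P + 3)/(4*(P + P**2)) = -(3 + P)/(4*(P + P**2)))
t(H) = 74 (t(H) = (1/4)*296 = 74)
1/t((3 - 6)*(K(6*3)*5)) = 1/74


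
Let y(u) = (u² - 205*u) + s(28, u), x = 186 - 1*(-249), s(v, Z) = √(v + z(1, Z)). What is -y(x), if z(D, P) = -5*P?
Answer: -100050 - I*√2147 ≈ -1.0005e+5 - 46.336*I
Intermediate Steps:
s(v, Z) = √(v - 5*Z)
x = 435 (x = 186 + 249 = 435)
y(u) = u² + √(28 - 5*u) - 205*u (y(u) = (u² - 205*u) + √(28 - 5*u) = u² + √(28 - 5*u) - 205*u)
-y(x) = -(435² + √(28 - 5*435) - 205*435) = -(189225 + √(28 - 2175) - 89175) = -(189225 + √(-2147) - 89175) = -(189225 + I*√2147 - 89175) = -(100050 + I*√2147) = -100050 - I*√2147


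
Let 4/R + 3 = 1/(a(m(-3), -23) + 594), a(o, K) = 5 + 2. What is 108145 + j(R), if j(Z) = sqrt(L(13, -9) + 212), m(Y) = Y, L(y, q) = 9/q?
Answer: 108145 + sqrt(211) ≈ 1.0816e+5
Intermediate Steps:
a(o, K) = 7
R = -1202/901 (R = 4/(-3 + 1/(7 + 594)) = 4/(-3 + 1/601) = 4/(-1802/601) = 4*(-601/1802) = -1202/901 ≈ -1.3341)
j(Z) = sqrt(211) (j(Z) = sqrt(9/(-9) + 212) = sqrt(9*(-1/9) + 212) = sqrt(-1 + 212) = sqrt(211))
108145 + j(R) = 108145 + sqrt(211)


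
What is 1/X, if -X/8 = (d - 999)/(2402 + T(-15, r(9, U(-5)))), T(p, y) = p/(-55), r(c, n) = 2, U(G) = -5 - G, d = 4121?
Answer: -3775/39248 ≈ -0.096183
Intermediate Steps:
T(p, y) = -p/55 (T(p, y) = p*(-1/55) = -p/55)
X = -39248/3775 (X = -8*(4121 - 999)/(2402 - 1/55*(-15)) = -24976/(2402 + 3/11) = -24976/26425/11 = -24976*11/26425 = -8*4906/3775 = -39248/3775 ≈ -10.397)
1/X = 1/(-39248/3775) = -3775/39248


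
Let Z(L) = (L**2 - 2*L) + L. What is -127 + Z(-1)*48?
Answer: -31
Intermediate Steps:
Z(L) = L**2 - L
-127 + Z(-1)*48 = -127 - (-1 - 1)*48 = -127 - 1*(-2)*48 = -127 + 2*48 = -127 + 96 = -31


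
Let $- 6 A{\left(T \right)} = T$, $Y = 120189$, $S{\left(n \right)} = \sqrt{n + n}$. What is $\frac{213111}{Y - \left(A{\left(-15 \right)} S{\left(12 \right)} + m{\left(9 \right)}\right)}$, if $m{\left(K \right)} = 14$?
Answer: $\frac{1024424577}{577681219} + \frac{213111 \sqrt{6}}{2888406095} \approx 1.7735$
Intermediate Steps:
$S{\left(n \right)} = \sqrt{2} \sqrt{n}$ ($S{\left(n \right)} = \sqrt{2 n} = \sqrt{2} \sqrt{n}$)
$A{\left(T \right)} = - \frac{T}{6}$
$\frac{213111}{Y - \left(A{\left(-15 \right)} S{\left(12 \right)} + m{\left(9 \right)}\right)} = \frac{213111}{120189 - \left(\left(- \frac{1}{6}\right) \left(-15\right) \sqrt{2} \sqrt{12} + 14\right)} = \frac{213111}{120189 - \left(\frac{5 \sqrt{2} \cdot 2 \sqrt{3}}{2} + 14\right)} = \frac{213111}{120189 - \left(\frac{5 \cdot 2 \sqrt{6}}{2} + 14\right)} = \frac{213111}{120189 - \left(5 \sqrt{6} + 14\right)} = \frac{213111}{120189 - \left(14 + 5 \sqrt{6}\right)} = \frac{213111}{120175 - 5 \sqrt{6}}$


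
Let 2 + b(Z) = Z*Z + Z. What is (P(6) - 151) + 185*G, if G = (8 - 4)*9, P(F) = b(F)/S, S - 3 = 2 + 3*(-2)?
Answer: 6469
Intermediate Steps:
b(Z) = -2 + Z + Z**2 (b(Z) = -2 + (Z*Z + Z) = -2 + (Z**2 + Z) = -2 + (Z + Z**2) = -2 + Z + Z**2)
S = -1 (S = 3 + (2 + 3*(-2)) = 3 + (2 - 6) = 3 - 4 = -1)
P(F) = 2 - F - F**2 (P(F) = (-2 + F + F**2)/(-1) = (-2 + F + F**2)*(-1) = 2 - F - F**2)
G = 36 (G = 4*9 = 36)
(P(6) - 151) + 185*G = ((2 - 1*6 - 1*6**2) - 151) + 185*36 = ((2 - 6 - 1*36) - 151) + 6660 = ((2 - 6 - 36) - 151) + 6660 = (-40 - 151) + 6660 = -191 + 6660 = 6469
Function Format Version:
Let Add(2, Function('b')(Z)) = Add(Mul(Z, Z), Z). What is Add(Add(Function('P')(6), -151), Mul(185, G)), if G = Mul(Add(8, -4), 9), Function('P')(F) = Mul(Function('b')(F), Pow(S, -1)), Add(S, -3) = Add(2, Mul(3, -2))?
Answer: 6469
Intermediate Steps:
Function('b')(Z) = Add(-2, Z, Pow(Z, 2)) (Function('b')(Z) = Add(-2, Add(Mul(Z, Z), Z)) = Add(-2, Add(Pow(Z, 2), Z)) = Add(-2, Add(Z, Pow(Z, 2))) = Add(-2, Z, Pow(Z, 2)))
S = -1 (S = Add(3, Add(2, Mul(3, -2))) = Add(3, Add(2, -6)) = Add(3, -4) = -1)
Function('P')(F) = Add(2, Mul(-1, F), Mul(-1, Pow(F, 2))) (Function('P')(F) = Mul(Add(-2, F, Pow(F, 2)), Pow(-1, -1)) = Mul(Add(-2, F, Pow(F, 2)), -1) = Add(2, Mul(-1, F), Mul(-1, Pow(F, 2))))
G = 36 (G = Mul(4, 9) = 36)
Add(Add(Function('P')(6), -151), Mul(185, G)) = Add(Add(Add(2, Mul(-1, 6), Mul(-1, Pow(6, 2))), -151), Mul(185, 36)) = Add(Add(Add(2, -6, Mul(-1, 36)), -151), 6660) = Add(Add(Add(2, -6, -36), -151), 6660) = Add(Add(-40, -151), 6660) = Add(-191, 6660) = 6469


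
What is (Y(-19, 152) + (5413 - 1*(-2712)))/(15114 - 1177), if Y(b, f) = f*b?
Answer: 5237/13937 ≈ 0.37576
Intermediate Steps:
Y(b, f) = b*f
(Y(-19, 152) + (5413 - 1*(-2712)))/(15114 - 1177) = (-19*152 + (5413 - 1*(-2712)))/(15114 - 1177) = (-2888 + (5413 + 2712))/13937 = (-2888 + 8125)*(1/13937) = 5237*(1/13937) = 5237/13937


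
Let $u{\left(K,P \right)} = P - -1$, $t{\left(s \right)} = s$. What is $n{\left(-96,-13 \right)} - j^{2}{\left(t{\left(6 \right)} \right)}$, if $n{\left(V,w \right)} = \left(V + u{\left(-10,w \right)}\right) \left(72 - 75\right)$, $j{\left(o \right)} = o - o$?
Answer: $324$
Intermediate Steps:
$j{\left(o \right)} = 0$
$u{\left(K,P \right)} = 1 + P$ ($u{\left(K,P \right)} = P + 1 = 1 + P$)
$n{\left(V,w \right)} = -3 - 3 V - 3 w$ ($n{\left(V,w \right)} = \left(V + \left(1 + w\right)\right) \left(72 - 75\right) = \left(1 + V + w\right) \left(-3\right) = -3 - 3 V - 3 w$)
$n{\left(-96,-13 \right)} - j^{2}{\left(t{\left(6 \right)} \right)} = \left(-3 - -288 - -39\right) - 0^{2} = \left(-3 + 288 + 39\right) - 0 = 324 + 0 = 324$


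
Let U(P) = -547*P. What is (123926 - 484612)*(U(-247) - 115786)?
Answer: -6969535578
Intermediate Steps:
(123926 - 484612)*(U(-247) - 115786) = (123926 - 484612)*(-547*(-247) - 115786) = -360686*(135109 - 115786) = -360686*19323 = -6969535578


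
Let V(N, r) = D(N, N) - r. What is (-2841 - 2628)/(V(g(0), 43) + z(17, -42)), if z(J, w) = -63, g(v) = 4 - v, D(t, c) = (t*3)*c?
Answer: 5469/58 ≈ 94.293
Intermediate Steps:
D(t, c) = 3*c*t (D(t, c) = (3*t)*c = 3*c*t)
V(N, r) = -r + 3*N**2 (V(N, r) = 3*N*N - r = 3*N**2 - r = -r + 3*N**2)
(-2841 - 2628)/(V(g(0), 43) + z(17, -42)) = (-2841 - 2628)/((-1*43 + 3*(4 - 1*0)**2) - 63) = -5469/((-43 + 3*(4 + 0)**2) - 63) = -5469/((-43 + 3*4**2) - 63) = -5469/((-43 + 3*16) - 63) = -5469/((-43 + 48) - 63) = -5469/(5 - 63) = -5469/(-58) = -5469*(-1/58) = 5469/58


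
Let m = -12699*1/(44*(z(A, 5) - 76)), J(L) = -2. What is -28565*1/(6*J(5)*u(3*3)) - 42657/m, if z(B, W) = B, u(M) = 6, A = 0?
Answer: -1100854849/101592 ≈ -10836.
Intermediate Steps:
m = 12699/3344 (m = -12699*1/(44*(0 - 76)) = -12699/((-76*44)) = -12699/(-3344) = -12699*(-1/3344) = 12699/3344 ≈ 3.7975)
-28565*1/(6*J(5)*u(3*3)) - 42657/m = -28565/(-2*6*6) - 42657/12699/3344 = -28565/((-12*6)) - 42657*3344/12699 = -28565/(-72) - 47548336/4233 = -28565*(-1/72) - 47548336/4233 = 28565/72 - 47548336/4233 = -1100854849/101592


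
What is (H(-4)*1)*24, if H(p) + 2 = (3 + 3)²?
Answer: 816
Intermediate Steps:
H(p) = 34 (H(p) = -2 + (3 + 3)² = -2 + 6² = -2 + 36 = 34)
(H(-4)*1)*24 = (34*1)*24 = 34*24 = 816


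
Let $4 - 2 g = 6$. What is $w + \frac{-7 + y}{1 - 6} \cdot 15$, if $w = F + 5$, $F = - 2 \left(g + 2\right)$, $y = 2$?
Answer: $18$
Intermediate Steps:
$g = -1$ ($g = 2 - 3 = -1$)
$F = -2$ ($F = - 2 \left(-1 + 2\right) = \left(-2\right) 1 = -2$)
$w = 3$ ($w = -2 + 5 = 3$)
$w + \frac{-7 + y}{1 - 6} \cdot 15 = 3 + \frac{-7 + 2}{1 - 6} \cdot 15 = 3 + - \frac{5}{-5} \cdot 15 = 3 + \left(-5\right) \left(- \frac{1}{5}\right) 15 = 3 + 1 \cdot 15 = 3 + 15 = 18$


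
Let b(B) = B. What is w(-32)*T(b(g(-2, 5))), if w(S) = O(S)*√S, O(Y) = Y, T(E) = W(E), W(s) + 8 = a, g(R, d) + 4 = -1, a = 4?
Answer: 512*I*√2 ≈ 724.08*I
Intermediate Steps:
g(R, d) = -5 (g(R, d) = -4 - 1 = -5)
W(s) = -4 (W(s) = -8 + 4 = -4)
T(E) = -4
w(S) = S^(3/2) (w(S) = S*√S = S^(3/2))
w(-32)*T(b(g(-2, 5))) = (-32)^(3/2)*(-4) = -128*I*√2*(-4) = 512*I*√2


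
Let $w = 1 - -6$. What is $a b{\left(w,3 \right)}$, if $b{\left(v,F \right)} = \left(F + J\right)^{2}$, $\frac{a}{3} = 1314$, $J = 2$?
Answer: $98550$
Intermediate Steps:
$a = 3942$ ($a = 3 \cdot 1314 = 3942$)
$w = 7$ ($w = 1 + 6 = 7$)
$b{\left(v,F \right)} = \left(2 + F\right)^{2}$ ($b{\left(v,F \right)} = \left(F + 2\right)^{2} = \left(2 + F\right)^{2}$)
$a b{\left(w,3 \right)} = 3942 \left(2 + 3\right)^{2} = 3942 \cdot 5^{2} = 3942 \cdot 25 = 98550$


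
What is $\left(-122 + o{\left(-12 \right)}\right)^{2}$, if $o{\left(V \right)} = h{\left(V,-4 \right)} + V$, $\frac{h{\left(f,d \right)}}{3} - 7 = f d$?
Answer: $961$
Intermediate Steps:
$h{\left(f,d \right)} = 21 + 3 d f$ ($h{\left(f,d \right)} = 21 + 3 f d = 21 + 3 d f$)
$o{\left(V \right)} = 21 - 11 V$ ($o{\left(V \right)} = \left(21 + 3 \left(-4\right) V\right) + V = \left(21 - 12 V\right) + V = 21 - 11 V$)
$\left(-122 + o{\left(-12 \right)}\right)^{2} = \left(-122 + \left(21 - -132\right)\right)^{2} = \left(-122 + \left(21 + 132\right)\right)^{2} = \left(-122 + 153\right)^{2} = 31^{2} = 961$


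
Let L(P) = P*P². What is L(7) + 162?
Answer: 505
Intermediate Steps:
L(P) = P³
L(7) + 162 = 7³ + 162 = 343 + 162 = 505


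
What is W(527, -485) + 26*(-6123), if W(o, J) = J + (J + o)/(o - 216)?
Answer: -49661371/311 ≈ -1.5968e+5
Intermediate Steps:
W(o, J) = J + (J + o)/(-216 + o)
W(527, -485) + 26*(-6123) = (527 - 215*(-485) - 485*527)/(-216 + 527) + 26*(-6123) = (527 + 104275 - 255595)/311 - 159198 = (1/311)*(-150793) - 159198 = -150793/311 - 159198 = -49661371/311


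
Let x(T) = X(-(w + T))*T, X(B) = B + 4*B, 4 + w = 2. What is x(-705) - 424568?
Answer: -2916743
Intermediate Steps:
w = -2 (w = -4 + 2 = -2)
X(B) = 5*B
x(T) = T*(10 - 5*T) (x(T) = (5*(-(-2 + T)))*T = (5*(2 - T))*T = (10 - 5*T)*T = T*(10 - 5*T))
x(-705) - 424568 = 5*(-705)*(2 - 1*(-705)) - 424568 = 5*(-705)*(2 + 705) - 424568 = 5*(-705)*707 - 424568 = -2492175 - 424568 = -2916743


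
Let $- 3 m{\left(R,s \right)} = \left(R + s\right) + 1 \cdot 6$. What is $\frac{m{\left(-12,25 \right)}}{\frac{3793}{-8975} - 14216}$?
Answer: $\frac{170525}{382777179} \approx 0.00044549$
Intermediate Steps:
$m{\left(R,s \right)} = -2 - \frac{R}{3} - \frac{s}{3}$ ($m{\left(R,s \right)} = - \frac{\left(R + s\right) + 1 \cdot 6}{3} = - \frac{\left(R + s\right) + 6}{3} = - \frac{6 + R + s}{3} = -2 - \frac{R}{3} - \frac{s}{3}$)
$\frac{m{\left(-12,25 \right)}}{\frac{3793}{-8975} - 14216} = \frac{-2 - -4 - \frac{25}{3}}{\frac{3793}{-8975} - 14216} = \frac{-2 + 4 - \frac{25}{3}}{3793 \left(- \frac{1}{8975}\right) - 14216} = \frac{1}{- \frac{3793}{8975} - 14216} \left(- \frac{19}{3}\right) = \frac{1}{- \frac{127592393}{8975}} \left(- \frac{19}{3}\right) = \left(- \frac{8975}{127592393}\right) \left(- \frac{19}{3}\right) = \frac{170525}{382777179}$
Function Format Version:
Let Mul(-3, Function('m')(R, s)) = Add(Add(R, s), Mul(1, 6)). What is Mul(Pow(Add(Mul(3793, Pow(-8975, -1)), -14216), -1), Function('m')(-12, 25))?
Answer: Rational(170525, 382777179) ≈ 0.00044549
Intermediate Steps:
Function('m')(R, s) = Add(-2, Mul(Rational(-1, 3), R), Mul(Rational(-1, 3), s)) (Function('m')(R, s) = Mul(Rational(-1, 3), Add(Add(R, s), Mul(1, 6))) = Mul(Rational(-1, 3), Add(Add(R, s), 6)) = Mul(Rational(-1, 3), Add(6, R, s)) = Add(-2, Mul(Rational(-1, 3), R), Mul(Rational(-1, 3), s)))
Mul(Pow(Add(Mul(3793, Pow(-8975, -1)), -14216), -1), Function('m')(-12, 25)) = Mul(Pow(Add(Mul(3793, Pow(-8975, -1)), -14216), -1), Add(-2, Mul(Rational(-1, 3), -12), Mul(Rational(-1, 3), 25))) = Mul(Pow(Add(Mul(3793, Rational(-1, 8975)), -14216), -1), Add(-2, 4, Rational(-25, 3))) = Mul(Pow(Add(Rational(-3793, 8975), -14216), -1), Rational(-19, 3)) = Mul(Pow(Rational(-127592393, 8975), -1), Rational(-19, 3)) = Mul(Rational(-8975, 127592393), Rational(-19, 3)) = Rational(170525, 382777179)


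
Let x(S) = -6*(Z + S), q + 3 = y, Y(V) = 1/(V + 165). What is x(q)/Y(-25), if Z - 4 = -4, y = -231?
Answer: 196560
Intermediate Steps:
Y(V) = 1/(165 + V)
q = -234 (q = -3 - 231 = -234)
Z = 0 (Z = 4 - 4 = 0)
x(S) = -6*S (x(S) = -6*(0 + S) = -6*S)
x(q)/Y(-25) = (-6*(-234))/(1/(165 - 25)) = 1404/(1/140) = 1404*140 = 196560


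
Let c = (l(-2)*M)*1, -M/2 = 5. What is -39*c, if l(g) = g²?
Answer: 1560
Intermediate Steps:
M = -10 (M = -2*5 = -10)
c = -40 (c = ((-2)²*(-10))*1 = (4*(-10))*1 = -40*1 = -40)
-39*c = -39*(-40) = 1560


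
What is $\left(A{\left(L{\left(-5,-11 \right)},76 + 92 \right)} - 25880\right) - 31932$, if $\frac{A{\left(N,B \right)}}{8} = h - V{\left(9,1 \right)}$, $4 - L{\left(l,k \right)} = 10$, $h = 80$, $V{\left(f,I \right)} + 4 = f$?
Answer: $-57212$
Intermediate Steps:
$V{\left(f,I \right)} = -4 + f$
$L{\left(l,k \right)} = -6$ ($L{\left(l,k \right)} = 4 - 10 = -6$)
$A{\left(N,B \right)} = 600$ ($A{\left(N,B \right)} = 8 \left(80 - \left(-4 + 9\right)\right) = 8 \left(80 - 5\right) = 8 \cdot 75 = 600$)
$\left(A{\left(L{\left(-5,-11 \right)},76 + 92 \right)} - 25880\right) - 31932 = \left(600 - 25880\right) - 31932 = -25280 - 31932 = -57212$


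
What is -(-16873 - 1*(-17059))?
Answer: -186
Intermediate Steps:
-(-16873 - 1*(-17059)) = -(-16873 + 17059) = -1*186 = -186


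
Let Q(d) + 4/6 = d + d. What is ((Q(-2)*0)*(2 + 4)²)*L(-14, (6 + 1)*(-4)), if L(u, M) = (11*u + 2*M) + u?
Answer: 0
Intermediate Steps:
L(u, M) = 2*M + 12*u (L(u, M) = (2*M + 11*u) + u = 2*M + 12*u)
Q(d) = -⅔ + 2*d (Q(d) = -⅔ + (d + d) = -⅔ + 2*d)
((Q(-2)*0)*(2 + 4)²)*L(-14, (6 + 1)*(-4)) = (((-⅔ + 2*(-2))*0)*(2 + 4)²)*(2*((6 + 1)*(-4)) + 12*(-14)) = (((-⅔ - 4)*0)*6²)*(2*(7*(-4)) - 168) = (-14/3*0*36)*(2*(-28) - 168) = (0*36)*(-56 - 168) = 0*(-224) = 0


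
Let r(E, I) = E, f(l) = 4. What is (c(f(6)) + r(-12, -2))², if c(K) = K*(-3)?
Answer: 576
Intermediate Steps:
c(K) = -3*K
(c(f(6)) + r(-12, -2))² = (-3*4 - 12)² = (-12 - 12)² = (-24)² = 576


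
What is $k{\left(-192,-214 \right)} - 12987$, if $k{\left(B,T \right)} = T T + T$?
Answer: $32595$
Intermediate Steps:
$k{\left(B,T \right)} = T + T^{2}$ ($k{\left(B,T \right)} = T^{2} + T = T + T^{2}$)
$k{\left(-192,-214 \right)} - 12987 = - 214 \left(1 - 214\right) - 12987 = \left(-214\right) \left(-213\right) - 12987 = 45582 - 12987 = 32595$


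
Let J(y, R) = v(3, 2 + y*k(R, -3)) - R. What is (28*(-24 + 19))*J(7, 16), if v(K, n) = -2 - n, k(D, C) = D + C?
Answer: 15540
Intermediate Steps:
k(D, C) = C + D
J(y, R) = -4 - R - y*(-3 + R) (J(y, R) = (-2 - (2 + y*(-3 + R))) - R = (-2 + (-2 - y*(-3 + R))) - R = (-4 - y*(-3 + R)) - R = -4 - R - y*(-3 + R))
(28*(-24 + 19))*J(7, 16) = (28*(-24 + 19))*(-4 - 1*16 - 1*7*(-3 + 16)) = (28*(-5))*(-4 - 16 - 1*7*13) = -140*(-4 - 16 - 91) = -140*(-111) = 15540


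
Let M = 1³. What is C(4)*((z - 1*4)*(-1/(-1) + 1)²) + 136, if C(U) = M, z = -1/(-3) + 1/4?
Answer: 367/3 ≈ 122.33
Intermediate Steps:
z = 7/12 (z = -1*(-⅓) + 1*(¼) = ⅓ + ¼ = 7/12 ≈ 0.58333)
M = 1
C(U) = 1
C(4)*((z - 1*4)*(-1/(-1) + 1)²) + 136 = 1*((7/12 - 1*4)*(-1/(-1) + 1)²) + 136 = 1*((7/12 - 4)*(-1*(-1) + 1)²) + 136 = 1*(-41*(1 + 1)²/12) + 136 = 1*(-41/12*2²) + 136 = 1*(-41/12*4) + 136 = 1*(-41/3) + 136 = -41/3 + 136 = 367/3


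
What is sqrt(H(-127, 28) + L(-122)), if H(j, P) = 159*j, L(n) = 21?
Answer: 82*I*sqrt(3) ≈ 142.03*I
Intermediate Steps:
sqrt(H(-127, 28) + L(-122)) = sqrt(159*(-127) + 21) = sqrt(-20193 + 21) = sqrt(-20172) = 82*I*sqrt(3)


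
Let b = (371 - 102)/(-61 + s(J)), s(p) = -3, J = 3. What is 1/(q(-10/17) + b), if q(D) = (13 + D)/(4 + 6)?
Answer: -5440/16113 ≈ -0.33762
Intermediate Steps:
b = -269/64 (b = (371 - 102)/(-61 - 3) = 269/(-64) = 269*(-1/64) = -269/64 ≈ -4.2031)
q(D) = 13/10 + D/10 (q(D) = (13 + D)/10 = (13 + D)*(⅒) = 13/10 + D/10)
1/(q(-10/17) + b) = 1/((13/10 + (-10/17)/10) - 269/64) = 1/((13/10 + (-10*1/17)/10) - 269/64) = 1/((13/10 + (⅒)*(-10/17)) - 269/64) = 1/((13/10 - 1/17) - 269/64) = 1/(211/170 - 269/64) = 1/(-16113/5440) = -5440/16113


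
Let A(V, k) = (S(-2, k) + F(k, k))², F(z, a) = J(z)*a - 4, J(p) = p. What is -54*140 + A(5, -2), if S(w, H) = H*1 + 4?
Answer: -7556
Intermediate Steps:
S(w, H) = 4 + H (S(w, H) = H + 4 = 4 + H)
F(z, a) = -4 + a*z (F(z, a) = z*a - 4 = a*z - 4 = -4 + a*z)
A(V, k) = (k + k²)² (A(V, k) = ((4 + k) + (-4 + k*k))² = ((4 + k) + (-4 + k²))² = (k + k²)²)
-54*140 + A(5, -2) = -54*140 + (-2)²*(1 - 2)² = -7560 + 4*(-1)² = -7560 + 4*1 = -7560 + 4 = -7556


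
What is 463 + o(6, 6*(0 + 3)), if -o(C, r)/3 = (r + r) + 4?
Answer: 343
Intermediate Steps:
o(C, r) = -12 - 6*r (o(C, r) = -3*((r + r) + 4) = -3*(2*r + 4) = -3*(4 + 2*r) = -12 - 6*r)
463 + o(6, 6*(0 + 3)) = 463 + (-12 - 36*(0 + 3)) = 463 + (-12 - 36*3) = 463 + (-12 - 6*18) = 463 + (-12 - 108) = 463 - 120 = 343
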